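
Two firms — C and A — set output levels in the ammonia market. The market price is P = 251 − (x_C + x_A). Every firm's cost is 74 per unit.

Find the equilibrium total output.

118

Firm C's profit: π = x_C(251 − (x_C + x_A)) − 74x_C.
∂π/∂x_C = 177 − 2x_C − x_A = 0, so x_C = 88.5 − 0.5x_A.
Setting x_C = x_A in the reaction function: x_C = 88.5 − 0.5x_C, so x_C = 88.5 / 1.5 = 59.
Total output: 59 + 59 = 118.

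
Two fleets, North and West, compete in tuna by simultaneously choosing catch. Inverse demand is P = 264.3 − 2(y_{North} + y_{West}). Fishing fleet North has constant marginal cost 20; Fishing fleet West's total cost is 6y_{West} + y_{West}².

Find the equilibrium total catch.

74.69

Fishing fleet North's profit: π = y_{North}(264.3 − 2(y_{North} + y_{West})) − 20y_{North}.
∂π/∂y_{North} = 244.3 − 4y_{North} − 2y_{West} = 0, so y_{North} = 61.075 − 0.5y_{West}.
For West: ∂π/∂y_{West} = 258.3 − 6y_{West} − 2y_{North} = 0 ⇒ y_{West} = 43.05 − (1/3)y_{North}.
Solving the two reaction functions simultaneously: (1 − (−0.5)(−1/3))y_{North} = 61.075 − 0.5·43.05, so (5/6)y_{North} = 39.55 and y_{North} = 47.46.
Then y_{West} = 43.05 − (1/3)·47.46 = 27.23.
Total catch: 47.46 + 27.23 = 74.69.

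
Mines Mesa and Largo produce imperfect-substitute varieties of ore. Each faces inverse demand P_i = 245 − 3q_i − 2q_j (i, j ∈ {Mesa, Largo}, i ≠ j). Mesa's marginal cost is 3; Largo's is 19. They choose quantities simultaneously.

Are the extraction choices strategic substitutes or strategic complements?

Mine Mesa's profit: π = q_{Mesa}(245 − 3q_{Mesa} − 2q_{Largo}) − 3q_{Mesa}.
∂π/∂q_{Mesa} = 242 − 6q_{Mesa} − 2q_{Largo} = 0 ⇒ q_{Mesa} = 121/3 − (1/3)q_{Largo}.
The best-response slope dq_{Mesa}/dq_{Largo} = −1/3 < 0: the reaction function is downward-sloping, so the choices are strategic substitutes.

strategic substitutes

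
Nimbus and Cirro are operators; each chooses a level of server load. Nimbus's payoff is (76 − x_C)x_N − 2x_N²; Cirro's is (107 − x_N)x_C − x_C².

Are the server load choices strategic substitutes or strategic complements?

strategic substitutes

Expanding Nimbus's payoff: 76x_N − x_Cx_N − 2x_N².
∂π/∂x_N = 76 − x_C − 4x_N = 0, so x_N = 19 − 0.25x_C.
The best-response slope dx_N/dx_C = −0.25 < 0: the reaction function is downward-sloping, so the choices are strategic substitutes.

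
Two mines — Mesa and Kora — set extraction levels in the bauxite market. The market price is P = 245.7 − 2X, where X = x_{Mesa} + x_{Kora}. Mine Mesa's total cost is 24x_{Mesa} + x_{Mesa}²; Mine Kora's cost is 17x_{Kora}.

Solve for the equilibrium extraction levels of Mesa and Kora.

Mine Mesa's profit: π = x_{Mesa}(245.7 − 2(x_{Mesa} + x_{Kora})) − 24x_{Mesa} − x_{Mesa}².
∂π/∂x_{Mesa} = 221.7 − 6x_{Mesa} − 2x_{Kora} = 0, so x_{Mesa} = 36.95 − (1/3)x_{Kora}.
For Kora: ∂π/∂x_{Kora} = 228.7 − 4x_{Kora} − 2x_{Mesa} = 0 ⇒ x_{Kora} = 57.175 − 0.5x_{Mesa}.
Substituting the second reaction function into the first: x_{Mesa} = 36.95 − (1/3)(57.175 − 0.5x_{Mesa}), which gives (5/6)x_{Mesa} = 2147/120 ⇒ x_{Mesa} = 21.47.
Then x_{Kora} = 57.175 − 0.5·21.47 = 46.44.

21.47, 46.44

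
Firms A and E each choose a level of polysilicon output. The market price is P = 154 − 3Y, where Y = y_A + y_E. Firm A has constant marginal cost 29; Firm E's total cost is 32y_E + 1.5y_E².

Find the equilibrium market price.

79.6

Firm A's profit: π = y_A(154 − 3(y_A + y_E)) − 29y_A.
∂π/∂y_A = 125 − 6y_A − 3y_E = 0, so y_A = 125/6 − 0.5y_E.
For E: ∂π/∂y_E = 122 − 9y_E − 3y_A = 0 ⇒ y_E = 122/9 − (1/3)y_A.
Substituting the second reaction function into the first: y_A = 125/6 − 0.5(122/9 − (1/3)y_A), which gives (5/6)y_A = 253/18 ⇒ y_A = 253/15.
Then y_E = 122/9 − (1/3)·(253/15) = 119/15.
Equilibrium price: P = 154 − 3·24.8 = 79.6.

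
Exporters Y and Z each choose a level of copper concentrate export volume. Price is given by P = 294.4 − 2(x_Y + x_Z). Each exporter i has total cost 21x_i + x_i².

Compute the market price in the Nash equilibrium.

157.7

Exporter Y's profit: π = x_Y(294.4 − 2(x_Y + x_Z)) − 21x_Y − x_Y².
∂π/∂x_Y = 273.4 − 6x_Y − 2x_Z = 0, so x_Y = 1367/30 − (1/3)x_Z.
Setting x_Y = x_Z in the reaction function: x_Y = 1367/30 − (1/3)x_Y, so x_Y = (1367/30) / (4/3) = 34.175.
Equilibrium price: P = 294.4 − 2·68.35 = 157.7.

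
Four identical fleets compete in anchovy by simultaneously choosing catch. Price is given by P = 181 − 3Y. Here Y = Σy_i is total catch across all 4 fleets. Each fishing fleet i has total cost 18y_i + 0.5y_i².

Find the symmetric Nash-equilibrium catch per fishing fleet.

10.1875

A representative fishing fleet's profit is π_i = y_i(181 − 3Y) − 18y_i − 0.5y_i², with Y = y_i + Σ_{j≠i} y_j.
First-order condition: 163 − 7y_i − 3Σ_{j≠i} y_j = 0.
In a symmetric equilibrium every fishing fleet chooses the same y, so Σ_{j≠i} y_j = 3y. The condition becomes 163 − 16y = 0, giving y = 163/16 = 10.1875.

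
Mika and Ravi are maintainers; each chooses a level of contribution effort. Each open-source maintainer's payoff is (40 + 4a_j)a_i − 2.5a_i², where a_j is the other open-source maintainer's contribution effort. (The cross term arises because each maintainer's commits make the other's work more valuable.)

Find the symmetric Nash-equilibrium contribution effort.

40

Mika's payoff is (40 + 4a_R)a_M − 2.5a_M².
∂π/∂a_M = 40 + 4a_R − 5a_M = 0, so a_M = 8 + 0.8a_R.
By symmetry a_R = a_M; substituting into the reaction function, 0.2a_M = 8 and a_M = 40.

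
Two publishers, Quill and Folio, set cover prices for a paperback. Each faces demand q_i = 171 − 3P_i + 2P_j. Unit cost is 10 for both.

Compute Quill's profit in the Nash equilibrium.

Quill's profit: π = (P_{Quill} − 10)(171 − 3P_{Quill} + 2P_{Folio}).
∂π/∂P_{Quill} = 201 − 6P_{Quill} + 2P_{Folio} = 0 ⇒ P_{Quill} = 33.5 + (1/3)P_{Folio}.
Setting P_{Quill} = P_{Folio} in the reaction function: P_{Quill} = 33.5 + (1/3)P_{Quill}, so P_{Quill} = 33.5 / (2/3) = 50.25.
q_{Quill} = 171 − 3·50.25 + 2·50.25 = 120.75.
Profit = (50.25 − 10)·120.75 = 4860.1875.

4860.1875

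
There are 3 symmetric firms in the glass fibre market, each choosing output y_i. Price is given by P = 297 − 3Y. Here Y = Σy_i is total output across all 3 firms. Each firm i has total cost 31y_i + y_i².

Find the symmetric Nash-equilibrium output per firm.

A representative firm's profit is π_i = y_i(297 − 3Y) − 31y_i − y_i², with Y = y_i + Σ_{j≠i} y_j.
First-order condition: 266 − 8y_i − 3Σ_{j≠i} y_j = 0.
In a symmetric equilibrium every firm chooses the same y, so Σ_{j≠i} y_j = 2y. The condition becomes 266 − 14y = 0, giving y = 266/14 = 19.

19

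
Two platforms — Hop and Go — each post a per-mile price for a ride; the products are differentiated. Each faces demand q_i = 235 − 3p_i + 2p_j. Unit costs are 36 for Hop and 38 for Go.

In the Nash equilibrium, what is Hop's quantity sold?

150.375

Hop's profit: π = (p_{Hop} − 36)(235 − 3p_{Hop} + 2p_{Go}).
∂π/∂p_{Hop} = 343 − 6p_{Hop} + 2p_{Go} = 0 ⇒ p_{Hop} = 343/6 + (1/3)p_{Go}.
Similarly p_{Go} = 349/6 + (1/3)p_{Hop}.
Plugging p_{Go} into Hop's best response: p_{Hop} = 343/6 + (1/3)(349/6 + (1/3)p_{Hop}) ⇒ (8/9)p_{Hop} = 689/9, so p_{Hop} = 86.125.
Then p_{Go} = 349/6 + (1/3)·86.125 = 86.875.
q_{Hop} = 235 − 3·86.125 + 2·86.875 = 150.375.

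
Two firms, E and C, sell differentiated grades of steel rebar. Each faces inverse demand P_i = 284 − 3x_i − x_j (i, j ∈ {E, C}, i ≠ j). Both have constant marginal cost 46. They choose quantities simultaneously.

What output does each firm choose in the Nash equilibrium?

Firm E's profit: π = x_E(284 − 3x_E − x_C) − 46x_E.
∂π/∂x_E = 238 − 6x_E − x_C = 0 ⇒ x_E = 119/3 − (1/6)x_C.
By symmetry x_C = x_E; substituting into the reaction function, (7/6)x_E = 119/3 and x_E = 34.

34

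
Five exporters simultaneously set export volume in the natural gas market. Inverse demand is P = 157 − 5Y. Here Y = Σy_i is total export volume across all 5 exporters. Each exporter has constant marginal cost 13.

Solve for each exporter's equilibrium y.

A representative exporter's profit is π_i = y_i(157 − 5Y) − 13y_i, with Y = y_i + Σ_{j≠i} y_j.
First-order condition: 144 − 10y_i − 5Σ_{j≠i} y_j = 0.
Imposing symmetry (y_j = y for all j) turns Σ_{j≠i} y_j into 4y, so 144 = 30y and y = 4.8.

4.8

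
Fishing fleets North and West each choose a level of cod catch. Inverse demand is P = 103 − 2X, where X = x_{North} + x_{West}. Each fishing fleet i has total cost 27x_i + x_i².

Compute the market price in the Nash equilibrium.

65

Fishing fleet North's profit: π = x_{North}(103 − 2(x_{North} + x_{West})) − 27x_{North} − x_{North}².
∂π/∂x_{North} = 76 − 6x_{North} − 2x_{West} = 0, so x_{North} = 38/3 − (1/3)x_{West}.
The game is symmetric, so in equilibrium x_{West} = x_{North}: the reaction function gives (4/3)x_{North} = 38/3, hence x_{North} = 9.5.
Equilibrium price: P = 103 − 2·19 = 65.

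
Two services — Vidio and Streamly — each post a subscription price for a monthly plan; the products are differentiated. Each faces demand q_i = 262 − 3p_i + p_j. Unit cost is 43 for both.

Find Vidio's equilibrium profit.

3717.12

Vidio's profit: π = (p_{Vidio} − 43)(262 − 3p_{Vidio} + p_{Streamly}).
∂π/∂p_{Vidio} = 391 − 6p_{Vidio} + p_{Streamly} = 0 ⇒ p_{Vidio} = 391/6 + (1/6)p_{Streamly}.
The game is symmetric, so in equilibrium p_{Streamly} = p_{Vidio}: the reaction function gives (5/6)p_{Vidio} = 391/6, hence p_{Vidio} = 78.2.
q_{Vidio} = 262 − 3·78.2 + 78.2 = 105.6.
Profit = (78.2 − 43)·105.6 = 3717.12.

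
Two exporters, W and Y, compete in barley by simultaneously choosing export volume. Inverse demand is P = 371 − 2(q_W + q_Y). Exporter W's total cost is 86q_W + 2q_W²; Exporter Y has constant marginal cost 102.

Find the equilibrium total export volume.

78

Exporter W's profit: π = q_W(371 − 2(q_W + q_Y)) − 86q_W − 2q_W².
∂π/∂q_W = 285 − 8q_W − 2q_Y = 0, so q_W = 35.625 − 0.25q_Y.
For Y: ∂π/∂q_Y = 269 − 4q_Y − 2q_W = 0 ⇒ q_Y = 67.25 − 0.5q_W.
Substituting the second reaction function into the first: q_W = 35.625 − 0.25(67.25 − 0.5q_W), which gives 0.875q_W = 18.8125 ⇒ q_W = 21.5.
Then q_Y = 67.25 − 0.5·21.5 = 56.5.
Total export volume: 21.5 + 56.5 = 78.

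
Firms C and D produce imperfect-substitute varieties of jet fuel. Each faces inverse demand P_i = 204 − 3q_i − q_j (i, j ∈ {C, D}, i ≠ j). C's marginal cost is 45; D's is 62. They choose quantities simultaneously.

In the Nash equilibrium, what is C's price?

114.6

Firm C's profit: π = q_C(204 − 3q_C − q_D) − 45q_C.
∂π/∂q_C = 159 − 6q_C − q_D = 0 ⇒ q_C = 26.5 − (1/6)q_D.
Similarly q_D = 71/3 − (1/6)q_C.
Plugging q_D into C's best response: q_C = 26.5 − (1/6)(71/3 − (1/6)q_C) ⇒ (35/36)q_C = 203/9, so q_C = 23.2.
Then q_D = 71/3 − (1/6)·23.2 = 19.8.
P_C = 204 − 3·23.2 − 19.8 = 114.6.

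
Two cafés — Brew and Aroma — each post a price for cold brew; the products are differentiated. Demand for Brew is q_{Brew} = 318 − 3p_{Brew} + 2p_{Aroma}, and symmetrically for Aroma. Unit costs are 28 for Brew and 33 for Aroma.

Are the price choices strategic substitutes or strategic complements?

strategic complements

Brew's profit: π = (p_{Brew} − 28)(318 − 3p_{Brew} + 2p_{Aroma}).
∂π/∂p_{Brew} = 402 − 6p_{Brew} + 2p_{Aroma} = 0 ⇒ p_{Brew} = 67 + (1/3)p_{Aroma}.
The best-response slope dp_{Brew}/dp_{Aroma} = 1/3 > 0: the reaction function is upward-sloping, so the choices are strategic complements.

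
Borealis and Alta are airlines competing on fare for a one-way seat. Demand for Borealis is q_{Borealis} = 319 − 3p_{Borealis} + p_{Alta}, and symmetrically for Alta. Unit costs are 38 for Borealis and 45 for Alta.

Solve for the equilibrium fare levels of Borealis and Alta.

Borealis's profit: π = (p_{Borealis} − 38)(319 − 3p_{Borealis} + p_{Alta}).
∂π/∂p_{Borealis} = 433 − 6p_{Borealis} + p_{Alta} = 0 ⇒ p_{Borealis} = 433/6 + (1/6)p_{Alta}.
Similarly p_{Alta} = 227/3 + (1/6)p_{Borealis}.
Substituting the second reaction function into the first: p_{Borealis} = 433/6 + (1/6)(227/3 + (1/6)p_{Borealis}), which gives (35/36)p_{Borealis} = 763/9 ⇒ p_{Borealis} = 87.2.
Then p_{Alta} = 227/3 + (1/6)·87.2 = 90.2.

87.2, 90.2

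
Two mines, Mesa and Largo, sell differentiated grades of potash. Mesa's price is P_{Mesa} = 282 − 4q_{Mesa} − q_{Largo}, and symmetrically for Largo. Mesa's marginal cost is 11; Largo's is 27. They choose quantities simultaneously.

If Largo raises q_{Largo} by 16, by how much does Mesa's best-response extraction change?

Mine Mesa's profit: π = q_{Mesa}(282 − 4q_{Mesa} − q_{Largo}) − 11q_{Mesa}.
∂π/∂q_{Mesa} = 271 − 8q_{Mesa} − q_{Largo} = 0 ⇒ q_{Mesa} = 33.875 − 0.125q_{Largo}.
The reaction-function slope is −0.125, so a 16-unit rise in q_{Largo} moves q_{Mesa} by −0.125 × 16 = −2. Mesa's best response falls — the actions are strategic substitutes.

-2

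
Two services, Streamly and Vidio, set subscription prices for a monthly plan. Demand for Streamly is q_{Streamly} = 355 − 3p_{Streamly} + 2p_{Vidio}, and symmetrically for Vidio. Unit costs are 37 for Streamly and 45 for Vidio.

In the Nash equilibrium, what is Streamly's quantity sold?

Streamly's profit: π = (p_{Streamly} − 37)(355 − 3p_{Streamly} + 2p_{Vidio}).
∂π/∂p_{Streamly} = 466 − 6p_{Streamly} + 2p_{Vidio} = 0 ⇒ p_{Streamly} = 233/3 + (1/3)p_{Vidio}.
Similarly p_{Vidio} = 245/3 + (1/3)p_{Streamly}.
Solving the two reaction functions simultaneously: (1 − (1/3)(1/3))p_{Streamly} = 233/3 + (1/3)·(245/3), so (8/9)p_{Streamly} = 944/9 and p_{Streamly} = 118.
Then p_{Vidio} = 245/3 + (1/3)·118 = 121.
q_{Streamly} = 355 − 3·118 + 2·121 = 243.

243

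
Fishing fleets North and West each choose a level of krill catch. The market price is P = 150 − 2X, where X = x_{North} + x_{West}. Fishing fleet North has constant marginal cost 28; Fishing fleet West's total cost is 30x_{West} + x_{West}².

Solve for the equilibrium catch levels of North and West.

Fishing fleet North's profit: π = x_{North}(150 − 2(x_{North} + x_{West})) − 28x_{North}.
∂π/∂x_{North} = 122 − 4x_{North} − 2x_{West} = 0, so x_{North} = 30.5 − 0.5x_{West}.
For West: ∂π/∂x_{West} = 120 − 6x_{West} − 2x_{North} = 0 ⇒ x_{West} = 20 − (1/3)x_{North}.
Substituting the second reaction function into the first: x_{North} = 30.5 − 0.5(20 − (1/3)x_{North}), which gives (5/6)x_{North} = 20.5 ⇒ x_{North} = 24.6.
Then x_{West} = 20 − (1/3)·24.6 = 11.8.

24.6, 11.8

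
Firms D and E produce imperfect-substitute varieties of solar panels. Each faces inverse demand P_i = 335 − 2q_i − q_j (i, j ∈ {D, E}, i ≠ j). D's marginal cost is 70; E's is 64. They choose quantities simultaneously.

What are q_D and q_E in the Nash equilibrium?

Firm D's profit: π = q_D(335 − 2q_D − q_E) − 70q_D.
∂π/∂q_D = 265 − 4q_D − q_E = 0 ⇒ q_D = 66.25 − 0.25q_E.
Similarly q_E = 67.75 − 0.25q_D.
Plugging q_E into D's best response: q_D = 66.25 − 0.25(67.75 − 0.25q_D) ⇒ 0.9375q_D = 49.3125, so q_D = 52.6.
Then q_E = 67.75 − 0.25·52.6 = 54.6.

52.6, 54.6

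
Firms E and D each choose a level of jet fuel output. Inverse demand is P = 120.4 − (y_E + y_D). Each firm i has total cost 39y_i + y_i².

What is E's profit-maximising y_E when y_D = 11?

Firm E's profit: π = y_E(120.4 − (y_E + y_D)) − 39y_E − y_E².
∂π/∂y_E = 81.4 − 4y_E − y_D = 0, so y_E = 20.35 − 0.25y_D.
At y_D = 11: y_E = 20.35 − 0.25·11 = 17.6.

17.6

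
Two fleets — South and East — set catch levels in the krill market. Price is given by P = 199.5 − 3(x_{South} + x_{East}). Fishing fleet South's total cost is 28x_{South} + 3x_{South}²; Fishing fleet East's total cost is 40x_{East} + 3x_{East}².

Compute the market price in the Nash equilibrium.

Fishing fleet South's profit: π = x_{South}(199.5 − 3(x_{South} + x_{East})) − 28x_{South} − 3x_{South}².
∂π/∂x_{South} = 171.5 − 12x_{South} − 3x_{East} = 0, so x_{South} = 343/24 − 0.25x_{East}.
By the same steps for East: x_{East} = 319/24 − 0.25x_{South}.
Solving the two reaction functions simultaneously: (1 − (−0.25)(−0.25))x_{South} = 343/24 − 0.25·(319/24), so 0.9375x_{South} = 351/32 and x_{South} = 11.7.
Then x_{East} = 319/24 − 0.25·11.7 = 311/30.
Equilibrium price: P = 199.5 − 3·(331/15) = 133.3.

133.3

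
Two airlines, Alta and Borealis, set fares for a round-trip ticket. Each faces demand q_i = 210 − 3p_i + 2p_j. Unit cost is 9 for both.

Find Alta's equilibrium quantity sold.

150.75

Alta's profit: π = (p_{Alta} − 9)(210 − 3p_{Alta} + 2p_{Borealis}).
∂π/∂p_{Alta} = 237 − 6p_{Alta} + 2p_{Borealis} = 0 ⇒ p_{Alta} = 39.5 + (1/3)p_{Borealis}.
The game is symmetric, so in equilibrium p_{Borealis} = p_{Alta}: the reaction function gives (2/3)p_{Alta} = 39.5, hence p_{Alta} = 59.25.
q_{Alta} = 210 − 3·59.25 + 2·59.25 = 150.75.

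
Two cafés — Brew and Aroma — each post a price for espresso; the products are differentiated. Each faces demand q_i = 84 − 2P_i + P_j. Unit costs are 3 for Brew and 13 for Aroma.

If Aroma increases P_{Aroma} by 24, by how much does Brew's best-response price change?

6

Brew's profit: π = (P_{Brew} − 3)(84 − 2P_{Brew} + P_{Aroma}).
∂π/∂P_{Brew} = 90 − 4P_{Brew} + P_{Aroma} = 0 ⇒ P_{Brew} = 22.5 + 0.25P_{Aroma}.
The reaction-function slope is 0.25, so a 24-unit rise in P_{Aroma} moves P_{Brew} by 0.25 × 24 = 6. Brew's best response rises — the actions are strategic complements.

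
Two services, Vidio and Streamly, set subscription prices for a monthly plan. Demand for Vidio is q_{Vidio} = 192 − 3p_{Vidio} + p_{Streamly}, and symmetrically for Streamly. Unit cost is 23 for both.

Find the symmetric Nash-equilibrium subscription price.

52.2

Vidio's profit: π = (p_{Vidio} − 23)(192 − 3p_{Vidio} + p_{Streamly}).
∂π/∂p_{Vidio} = 261 − 6p_{Vidio} + p_{Streamly} = 0 ⇒ p_{Vidio} = 43.5 + (1/6)p_{Streamly}.
The game is symmetric, so in equilibrium p_{Streamly} = p_{Vidio}: the reaction function gives (5/6)p_{Vidio} = 43.5, hence p_{Vidio} = 52.2.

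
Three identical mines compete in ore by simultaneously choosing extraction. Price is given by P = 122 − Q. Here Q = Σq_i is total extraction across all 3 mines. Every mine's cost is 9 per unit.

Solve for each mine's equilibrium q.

28.25

A representative mine's profit is π_i = q_i(122 − Q) − 9q_i, with Q = q_i + Σ_{j≠i} q_j.
First-order condition: 113 − 2q_i − Σ_{j≠i} q_j = 0.
In a symmetric equilibrium every mine chooses the same q, so Σ_{j≠i} q_j = 2q. The condition becomes 113 − 4q = 0, giving q = 113/4 = 28.25.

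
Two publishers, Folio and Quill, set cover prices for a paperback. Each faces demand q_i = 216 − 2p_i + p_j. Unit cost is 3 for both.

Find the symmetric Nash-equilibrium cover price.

Folio's profit: π = (p_{Folio} − 3)(216 − 2p_{Folio} + p_{Quill}).
∂π/∂p_{Folio} = 222 − 4p_{Folio} + p_{Quill} = 0 ⇒ p_{Folio} = 55.5 + 0.25p_{Quill}.
By symmetry p_{Quill} = p_{Folio}; substituting into the reaction function, 0.75p_{Folio} = 55.5 and p_{Folio} = 74.

74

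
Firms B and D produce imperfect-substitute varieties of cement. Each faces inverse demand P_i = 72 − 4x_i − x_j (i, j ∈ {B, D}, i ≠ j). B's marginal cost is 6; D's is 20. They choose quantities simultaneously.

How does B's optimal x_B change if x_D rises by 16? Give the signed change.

-2

Firm B's profit: π = x_B(72 − 4x_B − x_D) − 6x_B.
∂π/∂x_B = 66 − 8x_B − x_D = 0 ⇒ x_B = 8.25 − 0.125x_D.
The reaction-function slope is −0.125, so a 16-unit rise in x_D moves x_B by −0.125 × 16 = −2. B's best response falls — the actions are strategic substitutes.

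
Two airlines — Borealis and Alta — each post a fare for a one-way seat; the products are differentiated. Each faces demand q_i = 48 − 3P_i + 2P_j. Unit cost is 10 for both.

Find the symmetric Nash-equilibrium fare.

Borealis's profit: π = (P_{Borealis} − 10)(48 − 3P_{Borealis} + 2P_{Alta}).
∂π/∂P_{Borealis} = 78 − 6P_{Borealis} + 2P_{Alta} = 0 ⇒ P_{Borealis} = 13 + (1/3)P_{Alta}.
Setting P_{Borealis} = P_{Alta} in the reaction function: P_{Borealis} = 13 + (1/3)P_{Borealis}, so P_{Borealis} = 13 / (2/3) = 19.5.

19.5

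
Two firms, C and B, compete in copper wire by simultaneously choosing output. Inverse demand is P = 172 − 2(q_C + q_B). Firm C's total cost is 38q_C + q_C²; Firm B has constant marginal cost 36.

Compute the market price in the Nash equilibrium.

90.8

Firm C's profit: π = q_C(172 − 2(q_C + q_B)) − 38q_C − q_C².
∂π/∂q_C = 134 − 6q_C − 2q_B = 0, so q_C = 67/3 − (1/3)q_B.
For B: ∂π/∂q_B = 136 − 4q_B − 2q_C = 0 ⇒ q_B = 34 − 0.5q_C.
Substituting the second reaction function into the first: q_C = 67/3 − (1/3)(34 − 0.5q_C), which gives (5/6)q_C = 11 ⇒ q_C = 13.2.
Then q_B = 34 − 0.5·13.2 = 27.4.
Equilibrium price: P = 172 − 2·40.6 = 90.8.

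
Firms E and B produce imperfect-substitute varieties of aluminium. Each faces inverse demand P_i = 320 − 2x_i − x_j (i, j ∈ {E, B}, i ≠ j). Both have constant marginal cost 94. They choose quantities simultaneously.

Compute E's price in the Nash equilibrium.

Firm E's profit: π = x_E(320 − 2x_E − x_B) − 94x_E.
∂π/∂x_E = 226 − 4x_E − x_B = 0 ⇒ x_E = 56.5 − 0.25x_B.
By symmetry x_B = x_E; substituting into the reaction function, 1.25x_E = 56.5 and x_E = 45.2.
P_E = 320 − 2·45.2 − 45.2 = 184.4.

184.4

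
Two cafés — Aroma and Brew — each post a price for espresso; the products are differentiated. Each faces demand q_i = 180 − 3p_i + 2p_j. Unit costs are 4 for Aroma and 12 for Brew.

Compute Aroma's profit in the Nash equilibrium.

6210.75

Aroma's profit: π = (p_{Aroma} − 4)(180 − 3p_{Aroma} + 2p_{Brew}).
∂π/∂p_{Aroma} = 192 − 6p_{Aroma} + 2p_{Brew} = 0 ⇒ p_{Aroma} = 32 + (1/3)p_{Brew}.
Similarly p_{Brew} = 36 + (1/3)p_{Aroma}.
Plugging p_{Brew} into Aroma's best response: p_{Aroma} = 32 + (1/3)(36 + (1/3)p_{Aroma}) ⇒ (8/9)p_{Aroma} = 44, so p_{Aroma} = 49.5.
Then p_{Brew} = 36 + (1/3)·49.5 = 52.5.
q_{Aroma} = 180 − 3·49.5 + 2·52.5 = 136.5.
Profit = (49.5 − 4)·136.5 = 6210.75.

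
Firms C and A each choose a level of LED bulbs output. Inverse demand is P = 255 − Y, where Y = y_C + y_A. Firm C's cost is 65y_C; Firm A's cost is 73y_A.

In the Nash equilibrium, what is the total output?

124

Firm C's profit: π = y_C(255 − (y_C + y_A)) − 65y_C.
∂π/∂y_C = 190 − 2y_C − y_A = 0, so y_C = 95 − 0.5y_A.
By the same steps for A: y_A = 91 − 0.5y_C.
Solving the two reaction functions simultaneously: (1 − (−0.5)(−0.5))y_C = 95 − 0.5·91, so 0.75y_C = 49.5 and y_C = 66.
Then y_A = 91 − 0.5·66 = 58.
Total output: 66 + 58 = 124.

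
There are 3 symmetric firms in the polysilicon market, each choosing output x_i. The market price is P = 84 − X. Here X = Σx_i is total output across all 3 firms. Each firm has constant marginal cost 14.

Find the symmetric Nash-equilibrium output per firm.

A representative firm's profit is π_i = x_i(84 − X) − 14x_i, with X = x_i + Σ_{j≠i} x_j.
First-order condition: 70 − 2x_i − Σ_{j≠i} x_j = 0.
Imposing symmetry (x_j = x for all j) turns Σ_{j≠i} x_j into 2x, so 70 = 4x and x = 17.5.

17.5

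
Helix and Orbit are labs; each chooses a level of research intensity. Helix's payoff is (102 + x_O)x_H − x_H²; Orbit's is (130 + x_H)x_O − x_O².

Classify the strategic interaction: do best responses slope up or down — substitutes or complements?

strategic complements

Expanding Helix's payoff: 102x_H + x_Ox_H − x_H².
∂π/∂x_H = 102 + x_O − 2x_H = 0, so x_H = 51 + 0.5x_O.
The best-response slope dx_H/dx_O = 0.5 > 0: the reaction function is upward-sloping, so the choices are strategic complements.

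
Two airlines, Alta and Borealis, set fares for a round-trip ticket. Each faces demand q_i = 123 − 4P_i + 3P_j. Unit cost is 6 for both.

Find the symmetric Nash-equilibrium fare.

29.4

Alta's profit: π = (P_{Alta} − 6)(123 − 4P_{Alta} + 3P_{Borealis}).
∂π/∂P_{Alta} = 147 − 8P_{Alta} + 3P_{Borealis} = 0 ⇒ P_{Alta} = 18.375 + 0.375P_{Borealis}.
Setting P_{Alta} = P_{Borealis} in the reaction function: P_{Alta} = 18.375 + 0.375P_{Alta}, so P_{Alta} = 18.375 / 0.625 = 29.4.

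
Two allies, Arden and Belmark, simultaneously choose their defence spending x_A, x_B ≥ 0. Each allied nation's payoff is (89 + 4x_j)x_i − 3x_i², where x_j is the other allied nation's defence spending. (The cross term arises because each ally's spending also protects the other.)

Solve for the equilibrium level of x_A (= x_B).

44.5

Arden's payoff is (89 + 4x_B)x_A − 3x_A².
∂π/∂x_A = 89 + 4x_B − 6x_A = 0, so x_A = 89/6 + (2/3)x_B.
By symmetry x_B = x_A; substituting into the reaction function, (1/3)x_A = 89/6 and x_A = 44.5.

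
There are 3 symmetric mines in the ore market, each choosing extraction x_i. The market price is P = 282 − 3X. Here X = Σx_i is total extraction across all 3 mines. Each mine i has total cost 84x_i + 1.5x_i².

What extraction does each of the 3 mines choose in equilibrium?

A representative mine's profit is π_i = x_i(282 − 3X) − 84x_i − 1.5x_i², with X = x_i + Σ_{j≠i} x_j.
First-order condition: 198 − 9x_i − 3Σ_{j≠i} x_j = 0.
Imposing symmetry (x_j = x for all j) turns Σ_{j≠i} x_j into 2x, so 198 = 15x and x = 13.2.

13.2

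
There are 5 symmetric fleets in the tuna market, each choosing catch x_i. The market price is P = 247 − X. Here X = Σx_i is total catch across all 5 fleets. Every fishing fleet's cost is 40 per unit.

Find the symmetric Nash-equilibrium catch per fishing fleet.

34.5

A representative fishing fleet's profit is π_i = x_i(247 − X) − 40x_i, with X = x_i + Σ_{j≠i} x_j.
First-order condition: 207 − 2x_i − Σ_{j≠i} x_j = 0.
Imposing symmetry (x_j = x for all j) turns Σ_{j≠i} x_j into 4x, so 207 = 6x and x = 34.5.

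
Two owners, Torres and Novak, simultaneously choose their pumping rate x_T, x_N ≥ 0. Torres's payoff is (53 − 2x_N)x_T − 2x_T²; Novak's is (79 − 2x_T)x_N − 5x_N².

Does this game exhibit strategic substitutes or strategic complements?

strategic substitutes

Expanding Torres's payoff: 53x_T − 2x_Nx_T − 2x_T².
∂π/∂x_T = 53 − 2x_N − 4x_T = 0, so x_T = 13.25 − 0.5x_N.
The best-response slope dx_T/dx_N = −0.5 < 0: the reaction function is downward-sloping, so the choices are strategic substitutes.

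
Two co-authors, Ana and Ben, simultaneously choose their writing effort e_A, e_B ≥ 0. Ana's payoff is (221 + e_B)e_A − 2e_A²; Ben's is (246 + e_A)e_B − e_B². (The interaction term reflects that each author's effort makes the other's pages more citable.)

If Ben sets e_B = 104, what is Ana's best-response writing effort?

81.25

Expanding Ana's payoff: 221e_A + e_Be_A − 2e_A².
∂π/∂e_A = 221 + e_B − 4e_A = 0, so e_A = 55.25 + 0.25e_B.
At e_B = 104: e_A = 55.25 + 0.25·104 = 81.25.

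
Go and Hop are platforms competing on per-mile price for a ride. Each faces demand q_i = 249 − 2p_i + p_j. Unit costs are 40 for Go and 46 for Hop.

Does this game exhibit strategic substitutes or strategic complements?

Go's profit: π = (p_{Go} − 40)(249 − 2p_{Go} + p_{Hop}).
∂π/∂p_{Go} = 329 − 4p_{Go} + p_{Hop} = 0 ⇒ p_{Go} = 82.25 + 0.25p_{Hop}.
The best-response slope dp_{Go}/dp_{Hop} = 0.25 > 0: the reaction function is upward-sloping, so the choices are strategic complements.

strategic complements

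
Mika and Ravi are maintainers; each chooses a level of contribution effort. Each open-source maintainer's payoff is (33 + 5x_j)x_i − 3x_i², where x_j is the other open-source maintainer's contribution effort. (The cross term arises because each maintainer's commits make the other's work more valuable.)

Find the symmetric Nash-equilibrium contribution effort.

Mika's payoff is (33 + 5x_R)x_M − 3x_M².
∂π/∂x_M = 33 + 5x_R − 6x_M = 0, so x_M = 5.5 + (5/6)x_R.
By symmetry x_R = x_M; substituting into the reaction function, (1/6)x_M = 5.5 and x_M = 33.

33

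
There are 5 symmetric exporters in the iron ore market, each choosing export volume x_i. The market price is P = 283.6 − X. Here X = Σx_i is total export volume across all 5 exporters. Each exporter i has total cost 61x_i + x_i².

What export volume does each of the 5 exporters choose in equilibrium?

27.825

A representative exporter's profit is π_i = x_i(283.6 − X) − 61x_i − x_i², with X = x_i + Σ_{j≠i} x_j.
First-order condition: 222.6 − 4x_i − Σ_{j≠i} x_j = 0.
In a symmetric equilibrium every exporter chooses the same x, so Σ_{j≠i} x_j = 4x. The condition becomes 222.6 − 8x = 0, giving x = 222.6/8 = 27.825.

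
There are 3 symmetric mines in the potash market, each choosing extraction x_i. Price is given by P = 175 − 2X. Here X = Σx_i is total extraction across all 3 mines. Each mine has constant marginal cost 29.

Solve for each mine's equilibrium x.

A representative mine's profit is π_i = x_i(175 − 2X) − 29x_i, with X = x_i + Σ_{j≠i} x_j.
First-order condition: 146 − 4x_i − 2Σ_{j≠i} x_j = 0.
In a symmetric equilibrium every mine chooses the same x, so Σ_{j≠i} x_j = 2x. The condition becomes 146 − 8x = 0, giving x = 146/8 = 18.25.

18.25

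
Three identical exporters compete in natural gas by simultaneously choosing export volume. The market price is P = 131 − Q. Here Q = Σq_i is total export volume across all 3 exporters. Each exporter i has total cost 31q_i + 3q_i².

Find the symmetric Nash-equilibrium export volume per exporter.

A representative exporter's profit is π_i = q_i(131 − Q) − 31q_i − 3q_i², with Q = q_i + Σ_{j≠i} q_j.
First-order condition: 100 − 8q_i − Σ_{j≠i} q_j = 0.
In a symmetric equilibrium every exporter chooses the same q, so Σ_{j≠i} q_j = 2q. The condition becomes 100 − 10q = 0, giving q = 100/10 = 10.

10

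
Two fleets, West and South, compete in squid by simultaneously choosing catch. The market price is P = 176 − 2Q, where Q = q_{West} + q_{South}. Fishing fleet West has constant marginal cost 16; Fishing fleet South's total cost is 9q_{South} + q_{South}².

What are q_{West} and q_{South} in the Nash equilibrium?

Fishing fleet West's profit: π = q_{West}(176 − 2(q_{West} + q_{South})) − 16q_{West}.
∂π/∂q_{West} = 160 − 4q_{West} − 2q_{South} = 0, so q_{West} = 40 − 0.5q_{South}.
For South: ∂π/∂q_{South} = 167 − 6q_{South} − 2q_{West} = 0 ⇒ q_{South} = 167/6 − (1/3)q_{West}.
Solving the two reaction functions simultaneously: (1 − (−0.5)(−1/3))q_{West} = 40 − 0.5·(167/6), so (5/6)q_{West} = 313/12 and q_{West} = 31.3.
Then q_{South} = 167/6 − (1/3)·31.3 = 17.4.

31.3, 17.4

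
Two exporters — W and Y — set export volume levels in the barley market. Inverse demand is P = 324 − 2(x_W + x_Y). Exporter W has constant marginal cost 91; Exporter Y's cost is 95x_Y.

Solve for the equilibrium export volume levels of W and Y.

39.5, 37.5

Exporter W's profit: π = x_W(324 − 2(x_W + x_Y)) − 91x_W.
∂π/∂x_W = 233 − 4x_W − 2x_Y = 0, so x_W = 58.25 − 0.5x_Y.
By the same steps for Y: x_Y = 57.25 − 0.5x_W.
Solving the two reaction functions simultaneously: (1 − (−0.5)(−0.5))x_W = 58.25 − 0.5·57.25, so 0.75x_W = 29.625 and x_W = 39.5.
Then x_Y = 57.25 − 0.5·39.5 = 37.5.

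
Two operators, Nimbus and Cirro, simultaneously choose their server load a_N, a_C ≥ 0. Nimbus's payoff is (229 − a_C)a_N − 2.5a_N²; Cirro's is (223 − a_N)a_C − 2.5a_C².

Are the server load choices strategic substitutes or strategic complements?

strategic substitutes

Expanding Nimbus's payoff: 229a_N − a_Ca_N − 2.5a_N².
∂π/∂a_N = 229 − a_C − 5a_N = 0, so a_N = 45.8 − 0.2a_C.
The best-response slope da_N/da_C = −0.2 < 0: the reaction function is downward-sloping, so the choices are strategic substitutes.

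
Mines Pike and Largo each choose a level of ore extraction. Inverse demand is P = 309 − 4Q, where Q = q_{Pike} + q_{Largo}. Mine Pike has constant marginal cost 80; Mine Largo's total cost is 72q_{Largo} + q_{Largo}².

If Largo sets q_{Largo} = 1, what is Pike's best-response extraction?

Mine Pike's profit: π = q_{Pike}(309 − 4(q_{Pike} + q_{Largo})) − 80q_{Pike}.
∂π/∂q_{Pike} = 229 − 8q_{Pike} − 4q_{Largo} = 0, so q_{Pike} = 28.625 − 0.5q_{Largo}.
At q_{Largo} = 1: q_{Pike} = 28.625 − 0.5·1 = 28.125.

28.125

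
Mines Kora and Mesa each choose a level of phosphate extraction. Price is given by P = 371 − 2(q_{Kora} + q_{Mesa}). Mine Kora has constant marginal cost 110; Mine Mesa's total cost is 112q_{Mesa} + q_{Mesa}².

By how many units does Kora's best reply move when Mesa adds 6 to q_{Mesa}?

Mine Kora's profit: π = q_{Kora}(371 − 2(q_{Kora} + q_{Mesa})) − 110q_{Kora}.
∂π/∂q_{Kora} = 261 − 4q_{Kora} − 2q_{Mesa} = 0, so q_{Kora} = 65.25 − 0.5q_{Mesa}.
The reaction-function slope is −0.5, so a 6-unit rise in q_{Mesa} moves q_{Kora} by −0.5 × 6 = −3. Kora's best response falls — the actions are strategic substitutes.

-3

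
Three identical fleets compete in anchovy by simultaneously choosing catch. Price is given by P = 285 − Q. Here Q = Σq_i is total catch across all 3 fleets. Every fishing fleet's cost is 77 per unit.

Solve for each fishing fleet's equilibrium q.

52

A representative fishing fleet's profit is π_i = q_i(285 − Q) − 77q_i, with Q = q_i + Σ_{j≠i} q_j.
First-order condition: 208 − 2q_i − Σ_{j≠i} q_j = 0.
With identical fishing fleets, set every q_j = q: then 208 − 2q − 2q = 0, i.e. q = 208/4 = 52.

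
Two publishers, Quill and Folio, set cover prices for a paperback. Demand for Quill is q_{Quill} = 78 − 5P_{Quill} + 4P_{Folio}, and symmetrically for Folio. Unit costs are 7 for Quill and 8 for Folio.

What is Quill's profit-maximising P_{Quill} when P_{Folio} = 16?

Quill's profit: π = (P_{Quill} − 7)(78 − 5P_{Quill} + 4P_{Folio}).
∂π/∂P_{Quill} = 113 − 10P_{Quill} + 4P_{Folio} = 0 ⇒ P_{Quill} = 11.3 + 0.4P_{Folio}.
At P_{Folio} = 16: P_{Quill} = 11.3 + 0.4·16 = 17.7.

17.7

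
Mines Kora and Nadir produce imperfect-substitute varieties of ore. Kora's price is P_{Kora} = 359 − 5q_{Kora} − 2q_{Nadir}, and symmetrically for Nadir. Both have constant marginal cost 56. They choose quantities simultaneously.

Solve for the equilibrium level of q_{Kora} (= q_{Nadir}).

Mine Kora's profit: π = q_{Kora}(359 − 5q_{Kora} − 2q_{Nadir}) − 56q_{Kora}.
∂π/∂q_{Kora} = 303 − 10q_{Kora} − 2q_{Nadir} = 0 ⇒ q_{Kora} = 30.3 − 0.2q_{Nadir}.
By symmetry q_{Nadir} = q_{Kora}; substituting into the reaction function, 1.2q_{Kora} = 30.3 and q_{Kora} = 25.25.

25.25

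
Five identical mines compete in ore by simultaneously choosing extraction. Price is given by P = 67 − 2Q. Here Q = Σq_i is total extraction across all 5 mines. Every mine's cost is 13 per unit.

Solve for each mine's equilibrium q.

A representative mine's profit is π_i = q_i(67 − 2Q) − 13q_i, with Q = q_i + Σ_{j≠i} q_j.
First-order condition: 54 − 4q_i − 2Σ_{j≠i} q_j = 0.
With identical mines, set every q_j = q: then 54 − 4q − 8q = 0, i.e. q = 54/12 = 4.5.

4.5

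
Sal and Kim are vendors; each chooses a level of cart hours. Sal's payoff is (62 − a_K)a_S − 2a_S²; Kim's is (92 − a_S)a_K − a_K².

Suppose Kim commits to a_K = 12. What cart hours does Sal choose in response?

Expanding Sal's payoff: 62a_S − a_Ka_S − 2a_S².
∂π/∂a_S = 62 − a_K − 4a_S = 0, so a_S = 15.5 − 0.25a_K.
At a_K = 12: a_S = 15.5 − 0.25·12 = 12.5.

12.5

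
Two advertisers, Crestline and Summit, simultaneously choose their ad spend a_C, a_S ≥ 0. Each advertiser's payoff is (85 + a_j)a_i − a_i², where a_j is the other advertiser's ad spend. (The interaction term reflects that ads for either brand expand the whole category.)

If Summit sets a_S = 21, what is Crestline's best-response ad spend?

Crestline's payoff is (85 + a_S)a_C − a_C².
∂π/∂a_C = 85 + a_S − 2a_C = 0, so a_C = 42.5 + 0.5a_S.
At a_S = 21: a_C = 42.5 + 0.5·21 = 53.

53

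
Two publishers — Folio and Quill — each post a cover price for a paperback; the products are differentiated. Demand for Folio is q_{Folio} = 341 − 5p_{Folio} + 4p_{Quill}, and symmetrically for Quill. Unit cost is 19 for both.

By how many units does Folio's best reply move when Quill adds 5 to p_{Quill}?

Folio's profit: π = (p_{Folio} − 19)(341 − 5p_{Folio} + 4p_{Quill}).
∂π/∂p_{Folio} = 436 − 10p_{Folio} + 4p_{Quill} = 0 ⇒ p_{Folio} = 43.6 + 0.4p_{Quill}.
The reaction-function slope is 0.4, so a 5-unit rise in p_{Quill} moves p_{Folio} by 0.4 × 5 = 2. Folio's best response rises — the actions are strategic complements.

2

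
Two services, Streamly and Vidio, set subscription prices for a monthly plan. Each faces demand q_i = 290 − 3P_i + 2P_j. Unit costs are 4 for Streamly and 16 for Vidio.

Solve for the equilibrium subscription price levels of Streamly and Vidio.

Streamly's profit: π = (P_{Streamly} − 4)(290 − 3P_{Streamly} + 2P_{Vidio}).
∂π/∂P_{Streamly} = 302 − 6P_{Streamly} + 2P_{Vidio} = 0 ⇒ P_{Streamly} = 151/3 + (1/3)P_{Vidio}.
Similarly P_{Vidio} = 169/3 + (1/3)P_{Streamly}.
Plugging P_{Vidio} into Streamly's best response: P_{Streamly} = 151/3 + (1/3)(169/3 + (1/3)P_{Streamly}) ⇒ (8/9)P_{Streamly} = 622/9, so P_{Streamly} = 77.75.
Then P_{Vidio} = 169/3 + (1/3)·77.75 = 82.25.

77.75, 82.25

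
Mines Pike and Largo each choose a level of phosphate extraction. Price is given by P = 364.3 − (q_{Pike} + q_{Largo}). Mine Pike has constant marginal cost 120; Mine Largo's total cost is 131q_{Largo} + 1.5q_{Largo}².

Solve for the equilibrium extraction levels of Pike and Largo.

109.8, 24.7

Mine Pike's profit: π = q_{Pike}(364.3 − (q_{Pike} + q_{Largo})) − 120q_{Pike}.
∂π/∂q_{Pike} = 244.3 − 2q_{Pike} − q_{Largo} = 0, so q_{Pike} = 122.15 − 0.5q_{Largo}.
For Largo: ∂π/∂q_{Largo} = 233.3 − 5q_{Largo} − q_{Pike} = 0 ⇒ q_{Largo} = 46.66 − 0.2q_{Pike}.
Solving the two reaction functions simultaneously: (1 − (−0.5)(−0.2))q_{Pike} = 122.15 − 0.5·46.66, so 0.9q_{Pike} = 98.82 and q_{Pike} = 109.8.
Then q_{Largo} = 46.66 − 0.2·109.8 = 24.7.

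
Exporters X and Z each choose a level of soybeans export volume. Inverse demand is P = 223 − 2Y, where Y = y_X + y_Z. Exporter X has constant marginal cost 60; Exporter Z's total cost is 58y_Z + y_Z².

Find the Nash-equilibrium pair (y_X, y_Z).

32.4, 16.7

Exporter X's profit: π = y_X(223 − 2(y_X + y_Z)) − 60y_X.
∂π/∂y_X = 163 − 4y_X − 2y_Z = 0, so y_X = 40.75 − 0.5y_Z.
For Z: ∂π/∂y_Z = 165 − 6y_Z − 2y_X = 0 ⇒ y_Z = 27.5 − (1/3)y_X.
Solving the two reaction functions simultaneously: (1 − (−0.5)(−1/3))y_X = 40.75 − 0.5·27.5, so (5/6)y_X = 27 and y_X = 32.4.
Then y_Z = 27.5 − (1/3)·32.4 = 16.7.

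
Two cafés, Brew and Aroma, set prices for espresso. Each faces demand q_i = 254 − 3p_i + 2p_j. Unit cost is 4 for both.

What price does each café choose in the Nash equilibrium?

Brew's profit: π = (p_{Brew} − 4)(254 − 3p_{Brew} + 2p_{Aroma}).
∂π/∂p_{Brew} = 266 − 6p_{Brew} + 2p_{Aroma} = 0 ⇒ p_{Brew} = 133/3 + (1/3)p_{Aroma}.
By symmetry p_{Aroma} = p_{Brew}; substituting into the reaction function, (2/3)p_{Brew} = 133/3 and p_{Brew} = 66.5.

66.5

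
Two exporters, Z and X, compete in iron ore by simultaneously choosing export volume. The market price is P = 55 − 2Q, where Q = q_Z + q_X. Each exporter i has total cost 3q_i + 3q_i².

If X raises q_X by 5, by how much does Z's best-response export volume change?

-1

Exporter Z's profit: π = q_Z(55 − 2(q_Z + q_X)) − 3q_Z − 3q_Z².
∂π/∂q_Z = 52 − 10q_Z − 2q_X = 0, so q_Z = 5.2 − 0.2q_X.
The reaction-function slope is −0.2, so a 5-unit rise in q_X moves q_Z by −0.2 × 5 = −1. Z's best response falls — the actions are strategic substitutes.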